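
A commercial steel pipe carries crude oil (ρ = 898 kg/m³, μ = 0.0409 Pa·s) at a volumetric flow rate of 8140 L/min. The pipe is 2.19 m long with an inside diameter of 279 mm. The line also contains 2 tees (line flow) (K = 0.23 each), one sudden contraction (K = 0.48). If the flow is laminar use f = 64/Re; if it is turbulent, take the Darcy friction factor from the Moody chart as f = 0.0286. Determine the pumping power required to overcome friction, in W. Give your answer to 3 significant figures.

Q = 8140 L/min = 8140/60000 = 0.1357 m³/s.
Cross-sectional area A = πD²/4 = π(0.279)²/4 = 0.06114 m²; mean velocity V = Q/A = 0.1357/0.06114 = 2.219 m/s.
Reynolds number Re = ρVD/μ = 898 · 2.219 · 0.279 / 0.0409 = 1.359e+04.
Re > 4000 → turbulent; use the Moody-chart value f = 0.0286.
Total minor-loss coefficient ΣK = 2·0.23 + 1·0.48 = 0.94.
ΔP = [f·L/D + ΣK]·(ρV²/2) = [0.0286·2.19/0.279 + 0.94]·(898·2.219²/2) = [0.2245 + 0.94]·2211 = 2575 Pa.
Pumping power P = QΔP = 0.1357·2575 = 349.3 W = 349 W.

P ≈ 349 W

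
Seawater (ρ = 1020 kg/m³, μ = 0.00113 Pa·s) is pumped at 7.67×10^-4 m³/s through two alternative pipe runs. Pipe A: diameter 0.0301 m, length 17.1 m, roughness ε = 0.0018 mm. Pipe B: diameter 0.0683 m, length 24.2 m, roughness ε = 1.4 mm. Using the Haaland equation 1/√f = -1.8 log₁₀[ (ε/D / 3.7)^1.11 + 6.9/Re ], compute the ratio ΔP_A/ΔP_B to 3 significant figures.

Pipe A: V = Q/A = 0.000767/0.0007116 = 1.078 m/s; Re = 2.929e+04; ε/D = 5.98e-05; Haaland → f = 0.02356; ΔP_A = f(L/D)(ρV²/2) = 7933 Pa.
Pipe B: V = Q/A = 0.000767/0.003664 = 0.2093 m/s; Re = 1.291e+04; ε/D = 0.0205; Haaland → f = 0.052; ΔP_B = f(L/D)(ρV²/2) = 411.8 Pa.
ΔP_A/ΔP_B = 7933/411.8 = 19.3.

ΔP_A/ΔP_B ≈ 19.3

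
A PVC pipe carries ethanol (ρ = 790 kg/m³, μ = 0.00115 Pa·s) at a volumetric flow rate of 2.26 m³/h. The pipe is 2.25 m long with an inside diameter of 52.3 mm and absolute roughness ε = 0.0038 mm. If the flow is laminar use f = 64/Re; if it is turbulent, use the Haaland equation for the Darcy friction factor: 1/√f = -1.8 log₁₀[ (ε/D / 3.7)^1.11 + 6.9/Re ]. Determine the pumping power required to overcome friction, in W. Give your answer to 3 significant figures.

P ≈ 0.0278 W

Q = 2.26 m³/h = 2.26/3600 = 0.0006278 m³/s.
Cross-sectional area A = πD²/4 = π(0.0523)²/4 = 0.002148 m²; mean velocity V = Q/A = 0.0006278/0.002148 = 0.2922 m/s.
Reynolds number Re = ρVD/μ = 790 · 0.2922 · 0.0523 / 0.00115 = 1.05e+04.
Re > 4000 → turbulent. Relative roughness ε/D = 3.8e-06/0.0523 = 7.27e-05. Haaland: 1/√f = -1.8 log₁₀[(7.27e-05/3.7)^1.11 + 6.9/1.05e+04] = -1.8 log₁₀[5.96e-06 + 0.000657] = 5.721, so f = 0.03055.
Darcy-Weisbach: ΔP = f(L/D)(ρV²/2) = 0.03055·(2.25/0.0523)·(790·0.2922²/2) = 0.03055·43.02·33.73 = 44.34 Pa.
Pumping power P = QΔP = 0.0006278·44.34 = 0.02783 W = 0.0278 W.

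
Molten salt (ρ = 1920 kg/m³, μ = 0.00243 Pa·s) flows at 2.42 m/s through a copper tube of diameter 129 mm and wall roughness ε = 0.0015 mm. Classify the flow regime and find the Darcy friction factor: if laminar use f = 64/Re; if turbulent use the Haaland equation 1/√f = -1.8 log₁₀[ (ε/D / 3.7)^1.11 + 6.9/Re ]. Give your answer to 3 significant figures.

f ≈ 0.0150

Re = ρVD/μ = 1920·2.42·0.129/0.00243 = 2.467e+05.
Re > 4000 → turbulent. ε/D = 1.5e-06/0.129 = 1.16e-05; Haaland: 1/√f = -1.8 log₁₀[7.8e-07 + 2.8e-05] = 8.174, so f = 0.01497.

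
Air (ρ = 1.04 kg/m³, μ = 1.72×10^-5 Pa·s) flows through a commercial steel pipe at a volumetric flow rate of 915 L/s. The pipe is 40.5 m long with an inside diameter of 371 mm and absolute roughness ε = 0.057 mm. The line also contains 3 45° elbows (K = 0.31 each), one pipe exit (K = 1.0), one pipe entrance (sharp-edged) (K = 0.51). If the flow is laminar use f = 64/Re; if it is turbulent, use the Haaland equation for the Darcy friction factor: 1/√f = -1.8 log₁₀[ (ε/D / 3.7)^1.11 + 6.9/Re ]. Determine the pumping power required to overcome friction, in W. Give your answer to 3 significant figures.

Q = 915 L/s = 915/1000 = 0.915 m³/s.
Cross-sectional area A = πD²/4 = π(0.371)²/4 = 0.1081 m²; mean velocity V = Q/A = 0.915/0.1081 = 8.464 m/s.
Reynolds number Re = ρVD/μ = 1.04 · 8.464 · 0.371 / 1.72e-05 = 1.899e+05.
Re > 4000 → turbulent. Relative roughness ε/D = 5.7e-05/0.371 = 0.000154. Haaland: 1/√f = -1.8 log₁₀[(0.000154/3.7)^1.11 + 6.9/1.899e+05] = -1.8 log₁₀[1.37e-05 + 3.63e-05] = 7.741, so f = 0.01669.
Total minor-loss coefficient ΣK = 3·0.31 + 1·1 + 1·0.51 = 2.44.
ΔP = [f·L/D + ΣK]·(ρV²/2) = [0.01669·40.5/0.371 + 2.44]·(1.04·8.464²/2) = [1.822 + 2.44]·37.25 = 158.8 Pa.
Pumping power P = QΔP = 0.915·158.8 = 145.3 W = 145 W.

P ≈ 145 W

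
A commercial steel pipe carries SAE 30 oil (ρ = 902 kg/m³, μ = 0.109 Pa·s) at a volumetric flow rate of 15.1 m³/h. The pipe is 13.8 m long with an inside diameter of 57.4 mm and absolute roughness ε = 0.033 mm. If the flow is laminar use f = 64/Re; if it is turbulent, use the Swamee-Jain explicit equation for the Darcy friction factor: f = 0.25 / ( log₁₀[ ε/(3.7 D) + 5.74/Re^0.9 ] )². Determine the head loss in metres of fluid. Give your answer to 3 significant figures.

Q = 15.1 m³/h = 15.1/3600 = 0.004194 m³/s.
Cross-sectional area A = πD²/4 = π(0.0574)²/4 = 0.002588 m²; mean velocity V = Q/A = 0.004194/0.002588 = 1.621 m/s.
Reynolds number Re = ρVD/μ = 902 · 1.621 · 0.0574 / 0.109 = 769.9.
Re < 2300 → laminar flow, so f = 64/Re = 64/769.9 = 0.08312 (the turbulent correlation is not needed).
Darcy-Weisbach: ΔP = f(L/D)(ρV²/2) = 0.08312·(13.8/0.0574)·(902·1.621²/2) = 0.08312·240.4·1185 = 2.368e+04 Pa.
Head loss h_f = ΔP/(ρg) = 2.368e+04/(902·9.81) = 2.68 m.

h_f ≈ 2.68 m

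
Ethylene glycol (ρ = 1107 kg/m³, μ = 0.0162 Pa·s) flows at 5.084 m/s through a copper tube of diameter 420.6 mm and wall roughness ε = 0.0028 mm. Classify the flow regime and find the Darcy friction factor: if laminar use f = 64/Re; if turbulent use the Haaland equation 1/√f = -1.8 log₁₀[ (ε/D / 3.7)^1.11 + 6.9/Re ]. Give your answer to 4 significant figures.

f ≈ 0.01652

Re = ρVD/μ = 1107·5.084·0.4206/0.0162 = 1.461e+05.
Re > 4000 → turbulent. ε/D = 2.8e-06/0.4206 = 6.66e-06; Haaland: 1/√f = -1.8 log₁₀[4.2e-07 + 4.72e-05] = 7.78, so f = 0.01652.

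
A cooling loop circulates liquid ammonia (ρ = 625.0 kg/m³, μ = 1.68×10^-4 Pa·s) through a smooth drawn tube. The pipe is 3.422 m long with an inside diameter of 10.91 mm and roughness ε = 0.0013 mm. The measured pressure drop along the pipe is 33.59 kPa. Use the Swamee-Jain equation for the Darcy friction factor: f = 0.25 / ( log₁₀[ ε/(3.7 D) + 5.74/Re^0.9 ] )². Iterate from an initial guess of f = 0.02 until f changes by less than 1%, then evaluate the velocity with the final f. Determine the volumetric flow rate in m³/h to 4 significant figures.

Rearranging Darcy-Weisbach: V = √(2·ΔP·D/(f·L·ρ)). With ε/D = 1.3e-06/0.01091 = 0.000119, iterate starting from f = 0.02:
  f = 0.02 → V = √(2·3.359e+04·0.01091/(0.02·3.422·625)) = 4.139 m/s; Re = ρVD/μ = 1.68e+05; f → 0.01699
  f = 0.01699 → V = 4.491 m/s; Re = 1.823e+05; f → 0.01678
  f = 0.01678 → V = 4.52 m/s; Re = 1.834e+05; f → 0.01676
Converged (Δf/f < 1%). With the final f = 0.01676: V = √(2·3.359e+04·0.01091/(0.01676·3.422·625)) = 4.522 m/s.
Q = V·A = 4.522·(π/4·0.01091²) = 0.0004227 m³/s = 1.522 m³/h.

Q ≈ 1.522 m³/h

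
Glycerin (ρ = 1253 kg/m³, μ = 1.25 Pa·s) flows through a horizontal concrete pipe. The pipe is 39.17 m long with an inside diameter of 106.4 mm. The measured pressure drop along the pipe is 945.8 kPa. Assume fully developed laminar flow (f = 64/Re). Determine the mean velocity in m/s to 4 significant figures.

For laminar flow, f = 64/Re with Re = ρVD/μ, so Darcy-Weisbach reduces to ΔP = 32μLV/D². Solving for V: V = ΔP·D²/(32μL) = 9.458e+05·(0.1064)²/(32·1.25·39.17) = 6.834 m/s.
Check: Re = ρVD/μ = 1253·6.834·0.1064/1.25 = 728.9 < 2300, so the laminar assumption holds.

V ≈ 6.834 m/s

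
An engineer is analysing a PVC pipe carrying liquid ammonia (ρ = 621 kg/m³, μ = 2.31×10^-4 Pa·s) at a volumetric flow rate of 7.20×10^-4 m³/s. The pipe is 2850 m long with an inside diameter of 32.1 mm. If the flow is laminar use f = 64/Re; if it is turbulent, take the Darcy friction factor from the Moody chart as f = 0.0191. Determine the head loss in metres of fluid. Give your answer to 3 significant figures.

h_f ≈ 68.4 m

Cross-sectional area A = πD²/4 = π(0.0321)²/4 = 0.0008093 m²; mean velocity V = Q/A = 0.00072/0.0008093 = 0.8897 m/s.
Reynolds number Re = ρVD/μ = 621 · 0.8897 · 0.0321 / 0.000231 = 7.677e+04.
Re > 4000 → turbulent; use the Moody-chart value f = 0.0191.
Darcy-Weisbach: ΔP = f(L/D)(ρV²/2) = 0.0191·(2850/0.0321)·(621·0.8897²/2) = 0.0191·8.879e+04·245.8 = 4.168e+05 Pa.
Head loss h_f = ΔP/(ρg) = 4.168e+05/(621·9.81) = 68.4 m.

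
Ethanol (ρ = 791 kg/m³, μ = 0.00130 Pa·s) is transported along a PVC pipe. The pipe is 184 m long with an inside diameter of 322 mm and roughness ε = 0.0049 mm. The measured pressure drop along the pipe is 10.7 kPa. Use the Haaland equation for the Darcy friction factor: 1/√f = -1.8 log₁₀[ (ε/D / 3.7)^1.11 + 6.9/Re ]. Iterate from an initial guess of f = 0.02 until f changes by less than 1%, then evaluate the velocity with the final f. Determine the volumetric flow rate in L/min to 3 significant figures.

Rearranging Darcy-Weisbach: V = √(2·ΔP·D/(f·L·ρ)). With ε/D = 4.9e-06/0.322 = 1.52e-05, iterate starting from f = 0.02:
  f = 0.02 → V = √(2·1.07e+04·0.322/(0.02·184·791)) = 1.539 m/s; Re = ρVD/μ = 3.014e+05; f → 0.01445
  f = 0.01445 → V = 1.81 m/s; Re = 3.546e+05; f → 0.01404
  f = 0.01404 → V = 1.836 m/s; Re = 3.597e+05; f → 0.01401
Converged (Δf/f < 1%). With the final f = 0.01401: V = √(2·1.07e+04·0.322/(0.01401·184·791)) = 1.838 m/s.
Q = V·A = 1.838·(π/4·0.322²) = 0.1497 m³/s = 8980 L/min.

Q ≈ 8980 L/min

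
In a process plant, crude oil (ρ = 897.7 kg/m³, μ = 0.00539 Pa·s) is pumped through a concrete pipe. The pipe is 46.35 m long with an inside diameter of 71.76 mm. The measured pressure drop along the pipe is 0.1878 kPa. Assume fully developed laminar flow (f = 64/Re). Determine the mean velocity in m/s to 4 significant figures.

V ≈ 0.1210 m/s

For laminar flow, f = 64/Re with Re = ρVD/μ, so Darcy-Weisbach reduces to ΔP = 32μLV/D². Solving for V: V = ΔP·D²/(32μL) = 187.8·(0.07176)²/(32·0.00539·46.35) = 0.121 m/s.
Check: Re = ρVD/μ = 897.7·0.121·0.07176/0.00539 = 1446 < 2300, so the laminar assumption holds.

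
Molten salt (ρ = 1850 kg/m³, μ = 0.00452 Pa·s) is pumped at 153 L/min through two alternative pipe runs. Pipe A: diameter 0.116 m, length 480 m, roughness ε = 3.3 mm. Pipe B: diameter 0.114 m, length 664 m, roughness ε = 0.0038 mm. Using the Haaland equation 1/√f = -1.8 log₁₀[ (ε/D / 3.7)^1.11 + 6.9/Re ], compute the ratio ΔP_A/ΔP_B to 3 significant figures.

ΔP_A/ΔP_B ≈ 1.31

Pipe A: V = Q/A = 0.00255/0.01057 = 0.2413 m/s; Re = 1.146e+04; ε/D = 0.0284; Haaland → f = 0.05874; ΔP_A = f(L/D)(ρV²/2) = 1.309e+04 Pa.
Pipe B: V = Q/A = 0.00255/0.01021 = 0.2498 m/s; Re = 1.166e+04; ε/D = 3.33e-05; Haaland → f = 0.02966; ΔP_B = f(L/D)(ρV²/2) = 9973 Pa.
ΔP_A/ΔP_B = 1.309e+04/9973 = 1.31.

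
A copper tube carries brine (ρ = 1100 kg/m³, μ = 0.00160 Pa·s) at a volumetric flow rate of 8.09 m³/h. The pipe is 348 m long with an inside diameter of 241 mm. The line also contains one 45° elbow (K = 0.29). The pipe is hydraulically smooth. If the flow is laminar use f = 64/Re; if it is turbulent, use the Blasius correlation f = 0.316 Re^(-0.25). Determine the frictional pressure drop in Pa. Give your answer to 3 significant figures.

ΔP ≈ 64.5 Pa

Q = 8.09 m³/h = 8.09/3600 = 0.002247 m³/s.
Cross-sectional area A = πD²/4 = π(0.241)²/4 = 0.04562 m²; mean velocity V = Q/A = 0.002247/0.04562 = 0.04926 m/s.
Reynolds number Re = ρVD/μ = 1100 · 0.04926 · 0.241 / 0.0016 = 8162.
Re > 4000 → turbulent. Smooth-pipe (Blasius): f = 0.316 Re^(-0.25) = 0.316/(8162)^0.25 = 0.03325.
Total minor-loss coefficient ΣK = 1·0.29 = 0.29.
ΔP = [f·L/D + ΣK]·(ρV²/2) = [0.03325·348/0.241 + 0.29]·(1100·0.04926²/2) = [48.01 + 0.29]·1.335 = 64.46 Pa.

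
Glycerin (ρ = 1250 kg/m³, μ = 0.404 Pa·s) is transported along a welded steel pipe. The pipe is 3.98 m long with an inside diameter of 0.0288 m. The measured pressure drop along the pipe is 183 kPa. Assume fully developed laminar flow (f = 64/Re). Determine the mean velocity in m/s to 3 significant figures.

For laminar flow, f = 64/Re with Re = ρVD/μ, so Darcy-Weisbach reduces to ΔP = 32μLV/D². Solving for V: V = ΔP·D²/(32μL) = 1.83e+05·(0.0288)²/(32·0.404·3.98) = 2.95 m/s.
Check: Re = ρVD/μ = 1250·2.95·0.0288/0.404 = 262.9 < 2300, so the laminar assumption holds.

V ≈ 2.95 m/s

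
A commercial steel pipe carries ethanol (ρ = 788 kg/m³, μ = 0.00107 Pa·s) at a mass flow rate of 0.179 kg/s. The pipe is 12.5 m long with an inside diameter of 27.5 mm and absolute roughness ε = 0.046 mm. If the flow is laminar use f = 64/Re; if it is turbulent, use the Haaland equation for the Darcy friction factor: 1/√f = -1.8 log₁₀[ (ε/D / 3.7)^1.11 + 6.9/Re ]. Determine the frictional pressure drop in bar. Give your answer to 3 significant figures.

A = πD²/4 = π(0.0275)²/4 = 0.000594 m²; mean velocity V = ṁ/(ρA) = 0.179/(788 · 0.000594) = 0.3824 m/s.
Reynolds number Re = ρVD/μ = 788 · 0.3824 · 0.0275 / 0.00107 = 7745.
Re > 4000 → turbulent. Relative roughness ε/D = 4.6e-05/0.0275 = 0.00167. Haaland: 1/√f = -1.8 log₁₀[(0.00167/3.7)^1.11 + 6.9/7745] = -1.8 log₁₀[0.000194 + 0.000891] = 5.336, so f = 0.03511.
Darcy-Weisbach: ΔP = f(L/D)(ρV²/2) = 0.03511·(12.5/0.0275)·(788·0.3824²/2) = 0.03511·454.5·57.63 = 919.8 Pa.
ΔP = 919.8 Pa = 0.00920 bar.

ΔP ≈ 0.00920 bar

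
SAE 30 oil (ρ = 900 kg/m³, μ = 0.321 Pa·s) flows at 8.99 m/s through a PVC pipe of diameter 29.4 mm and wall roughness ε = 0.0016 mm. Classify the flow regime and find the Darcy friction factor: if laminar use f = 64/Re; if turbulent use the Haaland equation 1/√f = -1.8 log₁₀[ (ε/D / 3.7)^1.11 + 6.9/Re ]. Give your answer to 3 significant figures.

f ≈ 0.0864

Re = ρVD/μ = 900·8.99·0.0294/0.321 = 741.
Re < 2300 → laminar, so f = 64/Re = 0.08636 (roughness is irrelevant in laminar flow).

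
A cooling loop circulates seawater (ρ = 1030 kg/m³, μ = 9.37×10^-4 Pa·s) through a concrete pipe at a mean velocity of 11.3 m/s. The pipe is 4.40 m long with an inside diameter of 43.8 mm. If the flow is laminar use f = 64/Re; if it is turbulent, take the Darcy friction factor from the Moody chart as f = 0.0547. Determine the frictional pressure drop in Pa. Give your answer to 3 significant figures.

ΔP ≈ 361000 Pa

Reynolds number Re = ρVD/μ = 1030 · 11.3 · 0.0438 / 0.000937 = 5.441e+05.
Re > 4000 → turbulent; use the Moody-chart value f = 0.0547.
Darcy-Weisbach: ΔP = f(L/D)(ρV²/2) = 0.0547·(4.4/0.0438)·(1030·11.3²/2) = 0.0547·100.5·6.576e+04 = 3.614e+05 Pa.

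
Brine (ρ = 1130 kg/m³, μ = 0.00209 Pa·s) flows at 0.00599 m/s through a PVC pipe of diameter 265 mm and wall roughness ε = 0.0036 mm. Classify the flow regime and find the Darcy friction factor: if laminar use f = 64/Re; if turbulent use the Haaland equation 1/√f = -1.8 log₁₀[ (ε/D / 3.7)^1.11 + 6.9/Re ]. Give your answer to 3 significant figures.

Re = ρVD/μ = 1130·0.00599·0.265/0.00209 = 858.2.
Re < 2300 → laminar, so f = 64/Re = 0.07457 (roughness is irrelevant in laminar flow).

f ≈ 0.0746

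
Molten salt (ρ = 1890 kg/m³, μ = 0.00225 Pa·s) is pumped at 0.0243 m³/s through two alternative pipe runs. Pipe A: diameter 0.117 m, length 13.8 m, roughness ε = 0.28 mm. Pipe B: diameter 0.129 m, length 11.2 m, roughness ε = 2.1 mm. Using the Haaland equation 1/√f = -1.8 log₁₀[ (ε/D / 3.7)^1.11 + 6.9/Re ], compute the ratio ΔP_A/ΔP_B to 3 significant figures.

Pipe A: V = Q/A = 0.0243/0.01075 = 2.26 m/s; Re = 2.221e+05; ε/D = 0.00239; Haaland → f = 0.02526; ΔP_A = f(L/D)(ρV²/2) = 1.438e+04 Pa.
Pipe B: V = Q/A = 0.0243/0.01307 = 1.859 m/s; Re = 2.015e+05; ε/D = 0.0163; Haaland → f = 0.04532; ΔP_B = f(L/D)(ρV²/2) = 1.285e+04 Pa.
ΔP_A/ΔP_B = 1.438e+04/1.285e+04 = 1.12.

ΔP_A/ΔP_B ≈ 1.12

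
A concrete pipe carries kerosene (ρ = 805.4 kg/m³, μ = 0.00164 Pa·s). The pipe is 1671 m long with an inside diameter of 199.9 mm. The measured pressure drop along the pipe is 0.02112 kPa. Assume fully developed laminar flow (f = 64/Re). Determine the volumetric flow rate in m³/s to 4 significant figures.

For laminar flow, f = 64/Re with Re = ρVD/μ, so Darcy-Weisbach reduces to ΔP = 32μLV/D². Solving for V: V = ΔP·D²/(32μL) = 21.12·(0.1999)²/(32·0.00164·1671) = 0.009624 m/s.
Check: Re = ρVD/μ = 805.4·0.009624·0.1999/0.00164 = 944.8 < 2300, so the laminar assumption holds.
Q = V·A = 0.009624·(π/4·0.1999²) = 0.000302 m³/s = 3.020×10^-4 m³/s.

Q ≈ 3.020×10^-4 m³/s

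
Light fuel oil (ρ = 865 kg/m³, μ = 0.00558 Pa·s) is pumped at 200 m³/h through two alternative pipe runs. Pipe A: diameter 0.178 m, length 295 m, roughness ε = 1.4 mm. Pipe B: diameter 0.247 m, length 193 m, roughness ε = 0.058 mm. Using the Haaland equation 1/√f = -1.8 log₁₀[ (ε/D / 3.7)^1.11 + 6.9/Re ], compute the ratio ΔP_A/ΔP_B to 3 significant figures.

Pipe A: V = Q/A = 0.05556/0.02488 = 2.233 m/s; Re = 6.16e+04; ε/D = 0.00787; Haaland → f = 0.03611; ΔP_A = f(L/D)(ρV²/2) = 1.29e+05 Pa.
Pipe B: V = Q/A = 0.05556/0.04792 = 1.159 m/s; Re = 4.439e+04; ε/D = 0.000235; Haaland → f = 0.02193; ΔP_B = f(L/D)(ρV²/2) = 9964 Pa.
ΔP_A/ΔP_B = 1.29e+05/9964 = 12.9.

ΔP_A/ΔP_B ≈ 12.9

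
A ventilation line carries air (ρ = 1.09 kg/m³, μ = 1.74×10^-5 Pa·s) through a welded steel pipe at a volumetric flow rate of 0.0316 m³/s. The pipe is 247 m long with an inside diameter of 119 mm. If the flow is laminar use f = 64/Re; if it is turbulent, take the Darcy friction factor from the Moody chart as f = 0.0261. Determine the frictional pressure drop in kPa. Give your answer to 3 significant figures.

ΔP ≈ 0.238 kPa

Cross-sectional area A = πD²/4 = π(0.119)²/4 = 0.01112 m²; mean velocity V = Q/A = 0.0316/0.01112 = 2.841 m/s.
Reynolds number Re = ρVD/μ = 1.09 · 2.841 · 0.119 / 1.74e-05 = 2.118e+04.
Re > 4000 → turbulent; use the Moody-chart value f = 0.0261.
Darcy-Weisbach: ΔP = f(L/D)(ρV²/2) = 0.0261·(247/0.119)·(1.09·2.841²/2) = 0.0261·2076·4.399 = 238.3 Pa.
ΔP = 238.3 Pa = 0.238 kPa.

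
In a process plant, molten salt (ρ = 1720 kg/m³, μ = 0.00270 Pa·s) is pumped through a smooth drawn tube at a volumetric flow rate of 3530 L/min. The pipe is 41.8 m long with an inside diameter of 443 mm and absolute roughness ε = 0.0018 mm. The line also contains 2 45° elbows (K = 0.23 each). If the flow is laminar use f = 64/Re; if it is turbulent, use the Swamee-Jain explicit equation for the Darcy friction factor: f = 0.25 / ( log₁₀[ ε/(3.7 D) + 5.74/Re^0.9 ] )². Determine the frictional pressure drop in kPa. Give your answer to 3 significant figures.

Q = 3530 L/min = 3530/60000 = 0.05883 m³/s.
Cross-sectional area A = πD²/4 = π(0.443)²/4 = 0.1541 m²; mean velocity V = Q/A = 0.05883/0.1541 = 0.3817 m/s.
Reynolds number Re = ρVD/μ = 1720 · 0.3817 · 0.443 / 0.0027 = 1.077e+05.
Re > 4000 → turbulent. Relative roughness ε/D = 1.8e-06/0.443 = 4.06e-06. Swamee-Jain: f = 0.25/(log₁₀[4.06e-06/3.7 + 5.74/1.077e+05^0.9])² = 0.25/(log₁₀[1.1e-06 + 0.00017])² = 0.25/(-3.767)² = 0.01761.
Total minor-loss coefficient ΣK = 2·0.23 = 0.46.
ΔP = [f·L/D + ΣK]·(ρV²/2) = [0.01761·41.8/0.443 + 0.46]·(1720·0.3817²/2) = [1.662 + 0.46]·125.3 = 265.9 Pa.
ΔP = 265.9 Pa = 0.266 kPa.

ΔP ≈ 0.266 kPa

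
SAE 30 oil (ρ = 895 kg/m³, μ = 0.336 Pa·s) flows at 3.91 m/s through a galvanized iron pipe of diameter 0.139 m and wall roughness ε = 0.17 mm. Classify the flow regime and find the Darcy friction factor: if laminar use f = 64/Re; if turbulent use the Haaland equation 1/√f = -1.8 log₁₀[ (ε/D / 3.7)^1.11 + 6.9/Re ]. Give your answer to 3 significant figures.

Re = ρVD/μ = 895·3.91·0.139/0.336 = 1448.
Re < 2300 → laminar, so f = 64/Re = 0.04421 (roughness is irrelevant in laminar flow).

f ≈ 0.0442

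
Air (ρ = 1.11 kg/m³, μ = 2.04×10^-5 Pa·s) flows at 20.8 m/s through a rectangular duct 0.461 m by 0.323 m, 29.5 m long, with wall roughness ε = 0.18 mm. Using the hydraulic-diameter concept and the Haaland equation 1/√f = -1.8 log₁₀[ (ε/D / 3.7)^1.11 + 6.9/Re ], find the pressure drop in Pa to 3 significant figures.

ΔP ≈ 327 Pa

Hydraulic diameter D_h = 4A/P = 4·(0.461·0.323)/(2·(0.461+0.323)) = 0.5956/1.568 = 0.3799 m.
Re = ρVD_h/μ = 1.11·20.8·0.3799/2.04e-05 = 4.299e+05.
ε/D_h = 0.00018/0.3799 = 0.000474; Haaland gives 1/√f = -1.8 log₁₀[4.78e-05+1.61e-05] = 7.551, so f = 0.01754.
ΔP = f(L/D_h)(ρV²/2) = 0.01754·29.5/0.3799·240.1 = 327.1 Pa.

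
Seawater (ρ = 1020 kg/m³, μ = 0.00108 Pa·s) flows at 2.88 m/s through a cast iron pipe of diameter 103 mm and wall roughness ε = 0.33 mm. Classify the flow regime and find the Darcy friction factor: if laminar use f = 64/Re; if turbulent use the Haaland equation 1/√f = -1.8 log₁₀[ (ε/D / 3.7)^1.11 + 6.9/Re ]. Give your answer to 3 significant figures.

f ≈ 0.0271

Re = ρVD/μ = 1020·2.88·0.103/0.00108 = 2.802e+05.
Re > 4000 → turbulent. ε/D = 0.00033/0.103 = 0.0032; Haaland: 1/√f = -1.8 log₁₀[0.000399 + 2.46e-05] = 6.072, so f = 0.02712.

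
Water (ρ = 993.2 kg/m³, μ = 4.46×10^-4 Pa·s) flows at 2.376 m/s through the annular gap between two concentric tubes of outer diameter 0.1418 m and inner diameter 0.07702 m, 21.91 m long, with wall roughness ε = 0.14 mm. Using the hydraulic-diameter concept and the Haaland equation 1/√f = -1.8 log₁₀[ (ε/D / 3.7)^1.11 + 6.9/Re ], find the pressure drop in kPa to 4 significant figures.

Hydraulic diameter D_h = 4A/P = D_o - D_i = 0.1418 - 0.07702 = 0.06478 m.
Re = ρVD_h/μ = 993.2·2.376·0.06478/0.000446 = 3.428e+05.
ε/D_h = 0.00014/0.06478 = 0.00216; Haaland gives 1/√f = -1.8 log₁₀[0.000258+2.01e-05] = 6.402, so f = 0.0244.
ΔP = f(L/D_h)(ρV²/2) = 0.0244·21.91/0.06478·2803 = 2.314e+04 Pa.
ΔP = 23.14 kPa.

ΔP ≈ 23.14 kPa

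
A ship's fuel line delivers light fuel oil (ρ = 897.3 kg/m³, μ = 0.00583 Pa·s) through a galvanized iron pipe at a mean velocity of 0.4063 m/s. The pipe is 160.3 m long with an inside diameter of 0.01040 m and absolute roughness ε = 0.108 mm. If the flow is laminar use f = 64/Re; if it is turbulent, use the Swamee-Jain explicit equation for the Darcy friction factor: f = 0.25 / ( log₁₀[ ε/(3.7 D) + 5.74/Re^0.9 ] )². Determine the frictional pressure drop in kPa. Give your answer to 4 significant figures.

ΔP ≈ 112.3 kPa

Reynolds number Re = ρVD/μ = 897.3 · 0.4063 · 0.0104 / 0.00583 = 650.4.
Re < 2300 → laminar flow, so f = 64/Re = 64/650.4 = 0.09841 (the turbulent correlation is not needed).
Darcy-Weisbach: ΔP = f(L/D)(ρV²/2) = 0.09841·(160.3/0.0104)·(897.3·0.4063²/2) = 0.09841·1.541e+04·74.06 = 1.123e+05 Pa.
ΔP = 1.123e+05 Pa = 112.3 kPa.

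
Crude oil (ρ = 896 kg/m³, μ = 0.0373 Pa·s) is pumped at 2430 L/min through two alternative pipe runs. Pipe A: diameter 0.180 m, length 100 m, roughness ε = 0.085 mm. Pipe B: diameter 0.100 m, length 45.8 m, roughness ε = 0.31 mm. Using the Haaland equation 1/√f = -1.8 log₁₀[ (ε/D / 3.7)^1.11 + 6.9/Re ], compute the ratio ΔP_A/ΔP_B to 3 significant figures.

Pipe A: V = Q/A = 0.0405/0.02545 = 1.592 m/s; Re = 6882; ε/D = 0.000472; Haaland → f = 0.03479; ΔP_A = f(L/D)(ρV²/2) = 2.193e+04 Pa.
Pipe B: V = Q/A = 0.0405/0.007854 = 5.157 m/s; Re = 1.239e+04; ε/D = 0.0031; Haaland → f = 0.0337; ΔP_B = f(L/D)(ρV²/2) = 1.839e+05 Pa.
ΔP_A/ΔP_B = 2.193e+04/1.839e+05 = 0.119.

ΔP_A/ΔP_B ≈ 0.119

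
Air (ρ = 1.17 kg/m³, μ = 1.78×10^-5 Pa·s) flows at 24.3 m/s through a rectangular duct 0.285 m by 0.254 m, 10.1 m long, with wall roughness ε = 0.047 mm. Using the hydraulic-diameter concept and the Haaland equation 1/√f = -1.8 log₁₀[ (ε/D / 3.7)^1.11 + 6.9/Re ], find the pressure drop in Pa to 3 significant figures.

ΔP ≈ 198 Pa

Hydraulic diameter D_h = 4A/P = 4·(0.285·0.254)/(2·(0.285+0.254)) = 0.2896/1.078 = 0.2686 m.
Re = ρVD_h/μ = 1.17·24.3·0.2686/1.78e-05 = 4.29e+05.
ε/D_h = 4.7e-05/0.2686 = 0.000175; Haaland gives 1/√f = -1.8 log₁₀[1.58e-05+1.61e-05] = 8.093, so f = 0.01527.
ΔP = f(L/D_h)(ρV²/2) = 0.01527·10.1/0.2686·345.4 = 198.3 Pa.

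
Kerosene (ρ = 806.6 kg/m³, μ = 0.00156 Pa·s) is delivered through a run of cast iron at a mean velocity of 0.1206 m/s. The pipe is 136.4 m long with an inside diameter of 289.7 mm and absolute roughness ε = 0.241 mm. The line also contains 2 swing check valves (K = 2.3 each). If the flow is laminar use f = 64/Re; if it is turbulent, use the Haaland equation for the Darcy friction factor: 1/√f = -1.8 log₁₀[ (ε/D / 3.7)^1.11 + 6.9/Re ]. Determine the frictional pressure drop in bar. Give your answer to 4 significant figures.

ΔP ≈ 0.001040 bar

Reynolds number Re = ρVD/μ = 806.6 · 0.1206 · 0.2897 / 0.00156 = 1.806e+04.
Re > 4000 → turbulent. Relative roughness ε/D = 0.000241/0.2897 = 0.000832. Haaland: 1/√f = -1.8 log₁₀[(0.000832/3.7)^1.11 + 6.9/1.806e+04] = -1.8 log₁₀[8.92e-05 + 0.000382] = 5.988, so f = 0.02789.
Total minor-loss coefficient ΣK = 2·2.3 = 4.6.
ΔP = [f·L/D + ΣK]·(ρV²/2) = [0.02789·136.4/0.2897 + 4.6]·(806.6·0.1206²/2) = [13.13 + 4.6]·5.866 = 104 Pa.
ΔP = 104 Pa = 0.001040 bar.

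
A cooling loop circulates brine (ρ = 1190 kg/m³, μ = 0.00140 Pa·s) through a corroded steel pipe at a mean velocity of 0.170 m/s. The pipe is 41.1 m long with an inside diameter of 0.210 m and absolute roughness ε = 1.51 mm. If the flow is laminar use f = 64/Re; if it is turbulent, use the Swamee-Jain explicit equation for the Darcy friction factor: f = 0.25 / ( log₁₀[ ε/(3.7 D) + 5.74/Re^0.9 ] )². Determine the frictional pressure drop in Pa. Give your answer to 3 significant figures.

ΔP ≈ 124 Pa

Reynolds number Re = ρVD/μ = 1190 · 0.17 · 0.21 / 0.0014 = 3.035e+04.
Re > 4000 → turbulent. Relative roughness ε/D = 0.00151/0.21 = 0.00719. Swamee-Jain: f = 0.25/(log₁₀[0.00719/3.7 + 5.74/3.035e+04^0.9])² = 0.25/(log₁₀[0.00194 + 0.000531])² = 0.25/(-2.607)² = 0.0368.
Darcy-Weisbach: ΔP = f(L/D)(ρV²/2) = 0.0368·(41.1/0.21)·(1190·0.17²/2) = 0.0368·195.7·17.2 = 123.8 Pa.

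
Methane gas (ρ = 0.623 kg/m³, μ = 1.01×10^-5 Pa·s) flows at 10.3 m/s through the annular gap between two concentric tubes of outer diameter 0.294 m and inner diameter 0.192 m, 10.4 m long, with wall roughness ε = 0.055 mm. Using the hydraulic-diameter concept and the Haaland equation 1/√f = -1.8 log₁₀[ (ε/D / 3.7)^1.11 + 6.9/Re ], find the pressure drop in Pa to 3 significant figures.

Hydraulic diameter D_h = 4A/P = D_o - D_i = 0.294 - 0.192 = 0.102 m.
Re = ρVD_h/μ = 0.623·10.3·0.102/1.01e-05 = 6.48e+04.
ε/D_h = 5.5e-05/0.102 = 0.000539; Haaland gives 1/√f = -1.8 log₁₀[5.52e-05+0.000106] = 6.825, so f = 0.02147.
ΔP = f(L/D_h)(ρV²/2) = 0.02147·10.4/0.102·33.05 = 72.34 Pa.

ΔP ≈ 72.3 Pa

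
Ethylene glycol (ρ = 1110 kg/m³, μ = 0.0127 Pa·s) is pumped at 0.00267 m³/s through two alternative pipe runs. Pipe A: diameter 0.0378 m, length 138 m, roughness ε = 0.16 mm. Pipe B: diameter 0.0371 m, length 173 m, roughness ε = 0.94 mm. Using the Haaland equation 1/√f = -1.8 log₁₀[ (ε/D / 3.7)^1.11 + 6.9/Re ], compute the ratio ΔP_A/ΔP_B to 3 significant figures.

ΔP_A/ΔP_B ≈ 0.481

Pipe A: V = Q/A = 0.00267/0.001122 = 2.379 m/s; Re = 7860; ε/D = 0.00423; Haaland → f = 0.03807; ΔP_A = f(L/D)(ρV²/2) = 4.366e+05 Pa.
Pipe B: V = Q/A = 0.00267/0.001081 = 2.47 m/s; Re = 8009; ε/D = 0.0253; Haaland → f = 0.05749; ΔP_B = f(L/D)(ρV²/2) = 9.076e+05 Pa.
ΔP_A/ΔP_B = 4.366e+05/9.076e+05 = 0.481.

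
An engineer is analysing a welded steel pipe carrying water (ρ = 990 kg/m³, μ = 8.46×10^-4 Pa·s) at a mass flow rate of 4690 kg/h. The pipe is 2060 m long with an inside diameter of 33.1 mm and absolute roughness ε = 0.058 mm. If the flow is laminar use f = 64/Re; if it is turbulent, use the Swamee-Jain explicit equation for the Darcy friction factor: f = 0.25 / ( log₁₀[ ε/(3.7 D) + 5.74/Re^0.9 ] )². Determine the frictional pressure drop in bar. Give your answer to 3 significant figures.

ṁ = 4690 kg/h = 4690/3600 = 1.303 kg/s.
A = πD²/4 = π(0.0331)²/4 = 0.0008605 m²; mean velocity V = ṁ/(ρA) = 1.303/(990 · 0.0008605) = 1.529 m/s.
Reynolds number Re = ρVD/μ = 990 · 1.529 · 0.0331 / 0.000846 = 5.924e+04.
Re > 4000 → turbulent. Relative roughness ε/D = 5.8e-05/0.0331 = 0.00175. Swamee-Jain: f = 0.25/(log₁₀[0.00175/3.7 + 5.74/5.924e+04^0.9])² = 0.25/(log₁₀[0.000474 + 0.000291])² = 0.25/(-3.117)² = 0.02574.
Darcy-Weisbach: ΔP = f(L/D)(ρV²/2) = 0.02574·(2060/0.0331)·(990·1.529²/2) = 0.02574·6.224e+04·1158 = 1.854e+06 Pa.
ΔP = 1.854e+06 Pa = 18.5 bar.

ΔP ≈ 18.5 bar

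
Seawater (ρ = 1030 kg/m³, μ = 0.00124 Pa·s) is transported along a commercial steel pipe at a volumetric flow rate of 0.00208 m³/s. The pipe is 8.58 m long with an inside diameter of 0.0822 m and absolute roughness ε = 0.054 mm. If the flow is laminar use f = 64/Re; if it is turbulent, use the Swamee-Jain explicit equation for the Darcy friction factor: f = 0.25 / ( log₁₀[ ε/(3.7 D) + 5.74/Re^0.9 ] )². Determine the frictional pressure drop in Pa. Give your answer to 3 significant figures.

Cross-sectional area A = πD²/4 = π(0.0822)²/4 = 0.005307 m²; mean velocity V = Q/A = 0.00208/0.005307 = 0.3919 m/s.
Reynolds number Re = ρVD/μ = 1030 · 0.3919 · 0.0822 / 0.00124 = 2.676e+04.
Re > 4000 → turbulent. Relative roughness ε/D = 5.4e-05/0.0822 = 0.000657. Swamee-Jain: f = 0.25/(log₁₀[0.000657/3.7 + 5.74/2.676e+04^0.9])² = 0.25/(log₁₀[0.000178 + 0.000594])² = 0.25/(-3.112)² = 0.02581.
Darcy-Weisbach: ΔP = f(L/D)(ρV²/2) = 0.02581·(8.58/0.0822)·(1030·0.3919²/2) = 0.02581·104.4·79.12 = 213.1 Pa.

ΔP ≈ 213 Pa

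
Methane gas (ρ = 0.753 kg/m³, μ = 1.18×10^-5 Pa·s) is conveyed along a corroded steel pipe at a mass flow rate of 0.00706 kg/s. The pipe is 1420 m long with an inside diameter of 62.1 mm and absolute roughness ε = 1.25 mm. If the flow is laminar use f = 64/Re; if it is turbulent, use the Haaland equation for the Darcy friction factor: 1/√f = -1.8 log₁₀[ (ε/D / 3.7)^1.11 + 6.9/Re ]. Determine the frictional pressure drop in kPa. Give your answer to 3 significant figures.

ΔP ≈ 4.28 kPa

A = πD²/4 = π(0.0621)²/4 = 0.003029 m²; mean velocity V = ṁ/(ρA) = 0.00706/(0.753 · 0.003029) = 3.096 m/s.
Reynolds number Re = ρVD/μ = 0.753 · 3.096 · 0.0621 / 1.18e-05 = 1.227e+04.
Re > 4000 → turbulent. Relative roughness ε/D = 0.00125/0.0621 = 0.0201. Haaland: 1/√f = -1.8 log₁₀[(0.0201/3.7)^1.11 + 6.9/1.227e+04] = -1.8 log₁₀[0.00307 + 0.000562] = 4.393, so f = 0.05183.
Darcy-Weisbach: ΔP = f(L/D)(ρV²/2) = 0.05183·(1420/0.0621)·(0.753·3.096²/2) = 0.05183·2.287e+04·3.608 = 4276 Pa.
ΔP = 4276 Pa = 4.28 kPa.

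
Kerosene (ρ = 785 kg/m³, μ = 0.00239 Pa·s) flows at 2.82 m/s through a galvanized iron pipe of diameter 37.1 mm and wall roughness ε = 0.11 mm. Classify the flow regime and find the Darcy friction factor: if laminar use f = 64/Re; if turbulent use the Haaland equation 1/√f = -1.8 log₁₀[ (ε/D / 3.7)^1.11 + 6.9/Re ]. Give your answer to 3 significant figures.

Re = ρVD/μ = 785·2.82·0.0371/0.00239 = 3.436e+04.
Re > 4000 → turbulent. ε/D = 0.00011/0.0371 = 0.00296; Haaland: 1/√f = -1.8 log₁₀[0.000366 + 0.000201] = 5.844, so f = 0.02928.

f ≈ 0.0293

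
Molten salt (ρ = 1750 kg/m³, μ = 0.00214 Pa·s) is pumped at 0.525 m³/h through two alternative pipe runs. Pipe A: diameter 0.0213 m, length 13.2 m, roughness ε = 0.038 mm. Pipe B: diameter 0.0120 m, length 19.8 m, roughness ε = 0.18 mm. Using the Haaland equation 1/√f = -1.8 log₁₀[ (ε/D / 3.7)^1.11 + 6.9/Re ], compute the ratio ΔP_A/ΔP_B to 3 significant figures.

Pipe A: V = Q/A = 0.0001458/0.0003563 = 0.4093 m/s; Re = 7129; ε/D = 0.00178; Haaland → f = 0.03596; ΔP_A = f(L/D)(ρV²/2) = 3266 Pa.
Pipe B: V = Q/A = 0.0001458/0.0001131 = 1.289 m/s; Re = 1.265e+04; ε/D = 0.015; Haaland → f = 0.04711; ΔP_B = f(L/D)(ρV²/2) = 1.131e+05 Pa.
ΔP_A/ΔP_B = 3266/1.131e+05 = 0.0289.

ΔP_A/ΔP_B ≈ 0.0289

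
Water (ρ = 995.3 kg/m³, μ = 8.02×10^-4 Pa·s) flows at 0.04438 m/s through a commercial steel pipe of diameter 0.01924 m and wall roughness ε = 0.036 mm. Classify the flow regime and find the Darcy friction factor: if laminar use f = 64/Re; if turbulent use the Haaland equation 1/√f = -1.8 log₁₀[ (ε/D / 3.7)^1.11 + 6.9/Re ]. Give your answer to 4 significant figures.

Re = ρVD/μ = 995.3·0.04438·0.01924/0.000802 = 1060.
Re < 2300 → laminar, so f = 64/Re = 0.0604 (roughness is irrelevant in laminar flow).

f ≈ 0.06040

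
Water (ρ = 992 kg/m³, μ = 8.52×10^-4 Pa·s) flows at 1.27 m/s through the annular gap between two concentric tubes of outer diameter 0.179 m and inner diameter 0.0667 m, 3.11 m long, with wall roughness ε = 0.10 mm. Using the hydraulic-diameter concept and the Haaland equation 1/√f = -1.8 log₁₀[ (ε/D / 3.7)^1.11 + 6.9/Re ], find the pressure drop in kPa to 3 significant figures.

Hydraulic diameter D_h = 4A/P = D_o - D_i = 0.179 - 0.0667 = 0.1123 m.
Re = ρVD_h/μ = 992·1.27·0.1123/0.000852 = 1.661e+05.
ε/D_h = 0.0001/0.1123 = 0.00089; Haaland gives 1/√f = -1.8 log₁₀[9.62e-05+4.16e-05] = 6.949, so f = 0.02071.
ΔP = f(L/D_h)(ρV²/2) = 0.02071·3.11/0.1123·800 = 458.8 Pa.
ΔP = 0.459 kPa.

ΔP ≈ 0.459 kPa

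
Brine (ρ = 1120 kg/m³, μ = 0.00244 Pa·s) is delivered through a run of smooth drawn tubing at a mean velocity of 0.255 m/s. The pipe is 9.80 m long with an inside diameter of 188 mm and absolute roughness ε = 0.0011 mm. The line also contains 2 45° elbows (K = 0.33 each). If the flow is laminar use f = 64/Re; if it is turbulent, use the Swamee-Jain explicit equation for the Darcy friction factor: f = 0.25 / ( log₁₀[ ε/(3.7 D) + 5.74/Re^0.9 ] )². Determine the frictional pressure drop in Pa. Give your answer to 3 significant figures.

Reynolds number Re = ρVD/μ = 1120 · 0.255 · 0.188 / 0.00244 = 2.201e+04.
Re > 4000 → turbulent. Relative roughness ε/D = 1.1e-06/0.188 = 5.85e-06. Swamee-Jain: f = 0.25/(log₁₀[5.85e-06/3.7 + 5.74/2.201e+04^0.9])² = 0.25/(log₁₀[1.58e-06 + 0.000709])² = 0.25/(-3.148)² = 0.02522.
Total minor-loss coefficient ΣK = 2·0.33 = 0.66.
ΔP = [f·L/D + ΣK]·(ρV²/2) = [0.02522·9.8/0.188 + 0.66]·(1120·0.255²/2) = [1.315 + 0.66]·36.41 = 71.91 Pa.

ΔP ≈ 71.9 Pa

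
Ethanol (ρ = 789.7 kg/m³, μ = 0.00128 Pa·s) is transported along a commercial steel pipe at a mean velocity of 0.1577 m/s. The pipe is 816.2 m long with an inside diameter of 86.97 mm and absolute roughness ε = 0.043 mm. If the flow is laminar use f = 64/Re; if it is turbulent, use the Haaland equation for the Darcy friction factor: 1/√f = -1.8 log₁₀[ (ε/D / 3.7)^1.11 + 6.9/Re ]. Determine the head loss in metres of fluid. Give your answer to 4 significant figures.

h_f ≈ 0.3914 m

Reynolds number Re = ρVD/μ = 789.7 · 0.1577 · 0.08697 / 0.00128 = 8462.
Re > 4000 → turbulent. Relative roughness ε/D = 4.3e-05/0.08697 = 0.000494. Haaland: 1/√f = -1.8 log₁₀[(0.000494/3.7)^1.11 + 6.9/8462] = -1.8 log₁₀[5.01e-05 + 0.000815] = 5.513, so f = 0.0329.
Darcy-Weisbach: ΔP = f(L/D)(ρV²/2) = 0.0329·(816.2/0.08697)·(789.7·0.1577²/2) = 0.0329·9385·9.82 = 3032 Pa.
Head loss h_f = ΔP/(ρg) = 3032/(789.7·9.81) = 0.3914 m.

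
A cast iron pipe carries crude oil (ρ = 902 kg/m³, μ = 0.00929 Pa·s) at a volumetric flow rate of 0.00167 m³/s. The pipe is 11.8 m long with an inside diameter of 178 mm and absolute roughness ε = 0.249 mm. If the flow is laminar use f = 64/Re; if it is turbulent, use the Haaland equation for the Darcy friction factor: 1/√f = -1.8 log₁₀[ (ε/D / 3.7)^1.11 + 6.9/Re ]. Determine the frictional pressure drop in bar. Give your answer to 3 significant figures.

ΔP ≈ 7.43×10^-5 bar

Cross-sectional area A = πD²/4 = π(0.178)²/4 = 0.02488 m²; mean velocity V = Q/A = 0.00167/0.02488 = 0.06711 m/s.
Reynolds number Re = ρVD/μ = 902 · 0.06711 · 0.178 / 0.00929 = 1160.
Re < 2300 → laminar flow, so f = 64/Re = 64/1160 = 0.05518 (the turbulent correlation is not needed).
Darcy-Weisbach: ΔP = f(L/D)(ρV²/2) = 0.05518·(11.8/0.178)·(902·0.06711²/2) = 0.05518·66.29·2.031 = 7.43 Pa.
ΔP = 7.43 Pa = 7.43×10^-5 bar.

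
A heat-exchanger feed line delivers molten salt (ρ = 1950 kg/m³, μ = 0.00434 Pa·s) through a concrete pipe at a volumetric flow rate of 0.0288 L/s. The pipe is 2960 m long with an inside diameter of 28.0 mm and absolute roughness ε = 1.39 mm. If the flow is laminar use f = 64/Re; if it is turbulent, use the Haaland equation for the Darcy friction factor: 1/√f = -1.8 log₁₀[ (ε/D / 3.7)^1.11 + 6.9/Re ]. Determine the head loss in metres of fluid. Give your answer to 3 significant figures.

Q = 0.0288 L/s = 0.0288/1000 = 2.88e-05 m³/s.
Cross-sectional area A = πD²/4 = π(0.028)²/4 = 0.0006158 m²; mean velocity V = Q/A = 2.88e-05/0.0006158 = 0.04677 m/s.
Reynolds number Re = ρVD/μ = 1950 · 0.04677 · 0.028 / 0.00434 = 588.4.
Re < 2300 → laminar flow, so f = 64/Re = 64/588.4 = 0.1088 (the turbulent correlation is not needed).
Darcy-Weisbach: ΔP = f(L/D)(ρV²/2) = 0.1088·(2960/0.028)·(1950·0.04677²/2) = 0.1088·1.057e+05·2.133 = 2.452e+04 Pa.
Head loss h_f = ΔP/(ρg) = 2.452e+04/(1950·9.81) = 1.28 m.

h_f ≈ 1.28 m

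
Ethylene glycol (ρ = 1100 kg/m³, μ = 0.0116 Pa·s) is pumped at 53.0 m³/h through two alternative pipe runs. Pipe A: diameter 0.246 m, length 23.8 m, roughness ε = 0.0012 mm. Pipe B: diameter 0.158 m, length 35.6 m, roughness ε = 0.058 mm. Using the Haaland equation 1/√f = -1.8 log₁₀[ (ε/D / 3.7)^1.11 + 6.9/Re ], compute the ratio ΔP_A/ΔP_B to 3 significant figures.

Pipe A: V = Q/A = 0.01472/0.04753 = 0.3098 m/s; Re = 7226; ε/D = 4.88e-06; Haaland → f = 0.03384; ΔP_A = f(L/D)(ρV²/2) = 172.8 Pa.
Pipe B: V = Q/A = 0.01472/0.01961 = 0.7509 m/s; Re = 1.125e+04; ε/D = 0.000367; Haaland → f = 0.03038; ΔP_B = f(L/D)(ρV²/2) = 2122 Pa.
ΔP_A/ΔP_B = 172.8/2122 = 0.0814.

ΔP_A/ΔP_B ≈ 0.0814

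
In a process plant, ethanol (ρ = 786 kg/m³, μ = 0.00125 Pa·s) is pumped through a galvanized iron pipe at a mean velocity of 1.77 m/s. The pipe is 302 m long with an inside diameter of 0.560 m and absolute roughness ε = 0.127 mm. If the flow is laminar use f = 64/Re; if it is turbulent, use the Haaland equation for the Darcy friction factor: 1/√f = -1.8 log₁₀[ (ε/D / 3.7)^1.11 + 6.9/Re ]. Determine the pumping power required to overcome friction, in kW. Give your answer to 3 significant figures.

Reynolds number Re = ρVD/μ = 786 · 1.77 · 0.56 / 0.00125 = 6.233e+05.
Re > 4000 → turbulent. Relative roughness ε/D = 0.000127/0.56 = 0.000227. Haaland: 1/√f = -1.8 log₁₀[(0.000227/3.7)^1.11 + 6.9/6.233e+05] = -1.8 log₁₀[2.11e-05 + 1.11e-05] = 8.087, so f = 0.01529.
Darcy-Weisbach: ΔP = f(L/D)(ρV²/2) = 0.01529·(302/0.56)·(786·1.77²/2) = 0.01529·539.3·1231 = 1.015e+04 Pa.
Q = V·A = 1.77·0.2463 = 0.436 m³/s.
Pumping power P = QΔP = 0.436·1.015e+04 = 4426 W = 4.43 kW.

P ≈ 4.43 kW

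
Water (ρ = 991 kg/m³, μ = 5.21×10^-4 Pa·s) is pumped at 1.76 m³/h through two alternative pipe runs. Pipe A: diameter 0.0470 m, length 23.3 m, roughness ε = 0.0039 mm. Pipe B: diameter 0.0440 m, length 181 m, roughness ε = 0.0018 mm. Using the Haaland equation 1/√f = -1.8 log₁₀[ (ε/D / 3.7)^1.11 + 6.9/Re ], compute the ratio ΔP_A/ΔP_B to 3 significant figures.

ΔP_A/ΔP_B ≈ 0.0944

Pipe A: V = Q/A = 0.0004889/0.001735 = 0.2818 m/s; Re = 2.519e+04; ε/D = 8.3e-05; Haaland → f = 0.02447; ΔP_A = f(L/D)(ρV²/2) = 477.3 Pa.
Pipe B: V = Q/A = 0.0004889/0.001521 = 0.3215 m/s; Re = 2.691e+04; ε/D = 4.09e-05; Haaland → f = 0.024; ΔP_B = f(L/D)(ρV²/2) = 5058 Pa.
ΔP_A/ΔP_B = 477.3/5058 = 0.0944.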